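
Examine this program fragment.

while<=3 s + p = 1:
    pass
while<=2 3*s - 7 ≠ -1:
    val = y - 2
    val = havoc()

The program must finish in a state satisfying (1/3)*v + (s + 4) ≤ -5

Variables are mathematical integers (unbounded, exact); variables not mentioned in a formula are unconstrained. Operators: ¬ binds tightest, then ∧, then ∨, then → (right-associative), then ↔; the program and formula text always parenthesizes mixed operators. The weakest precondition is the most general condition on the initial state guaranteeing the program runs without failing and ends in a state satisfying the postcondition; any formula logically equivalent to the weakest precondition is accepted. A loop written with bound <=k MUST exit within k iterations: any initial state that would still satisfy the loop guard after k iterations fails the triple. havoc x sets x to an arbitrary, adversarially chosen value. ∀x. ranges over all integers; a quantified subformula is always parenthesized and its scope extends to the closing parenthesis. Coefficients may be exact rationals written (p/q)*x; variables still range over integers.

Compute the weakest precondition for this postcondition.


Working backward. After the program, the postcondition (1/3)*v + (s + 4) ≤ -5 must hold; in canonical form it is s + (1/3)*v ≤ -9.
Before the loop (bound <=2), unroll the exhaustion recursion (WP_0 = exit-now case; WP_j = one more guarded iteration, up to j = 2):
  WP_0: (¬(3*s ≠ 6)) ∧ s + (1/3)*v ≤ -9
  WP_1: (3*s ≠ 6 → ((¬(3*s ≠ 6)) ∧ s + (1/3)*v ≤ -9)) ∧ ((¬(3*s ≠ 6)) → s + (1/3)*v ≤ -9)
  WP_2: (3*s ≠ 6 → ((3*s ≠ 6 → ((¬(3*s ≠ 6)) ∧ s + (1/3)*v ≤ -9)) ∧ ((¬(3*s ≠ 6)) → s + (1/3)*v ≤ -9))) ∧ ((¬(3*s ≠ 6)) → s + (1/3)*v ≤ -9)
So before the loop: (3*s ≠ 6 → ((3*s ≠ 6 → ((¬(3*s ≠ 6)) ∧ s + (1/3)*v ≤ -9)) ∧ ((¬(3*s ≠ 6)) → s + (1/3)*v ≤ -9))) ∧ ((¬(3*s ≠ 6)) → s + (1/3)*v ≤ -9)
Before the loop (bound <=3), unroll the exhaustion recursion (WP_0 = exit-now case; WP_j = one more guarded iteration, up to j = 3):
  WP_0: (¬(p + s = 1)) ∧ (3*s ≠ 6 → ((3*s ≠ 6 → ((¬(3*s ≠ 6)) ∧ s + (1/3)*v ≤ -9)) ∧ ((¬(3*s ≠ 6)) → s + (1/3)*v ≤ -9))) ∧ ((¬(3*s ≠ 6)) → s + (1/3)*v ≤ -9)
  WP_1: (p + s = 1 → ((¬(p + s = 1)) ∧ (3*s ≠ 6 → ((3*s ≠ 6 → ((¬(3*s ≠ 6)) ∧ s + (1/3)*v ≤ -9)) ∧ ((¬(3*s ≠ 6)) → s + (1/3)*v ≤ -9))) ∧ ((¬(3*s ≠ 6)) → s + (1/3)*v ≤ -9))) ∧ ((¬(p + s = 1)) → ((3*s ≠ 6 → ((3*s ≠ 6 → ((¬(3*s ≠ 6)) ∧ s + (1/3)*v ≤ -9)) ∧ ((¬(3*s ≠ 6)) → s + (1/3)*v ≤ -9))) ∧ ((¬(3*s ≠ 6)) → s + (1/3)*v ≤ -9)))
  WP_2: (p + s = 1 → ((p + s = 1 → ((¬(p + s = 1)) ∧ (3*s ≠ 6 → ((3*s ≠ 6 → ((¬(3*s ≠ 6)) ∧ s + (1/3)*v ≤ -9)) ∧ ((¬(3*s ≠ 6)) → s + (1/3)*v ≤ -9))) ∧ ((¬(3*s ≠ 6)) → s + (1/3)*v ≤ -9))) ∧ ((¬(p + s = 1)) → ((3*s ≠ 6 → ((3*s ≠ 6 → ((¬(3*s ≠ 6)) ∧ s + (1/3)*v ≤ -9)) ∧ ((¬(3*s ≠ 6)) → s + (1/3)*v ≤ -9))) ∧ ((¬(3*s ≠ 6)) → s + (1/3)*v ≤ -9))))) ∧ ((¬(p + s = 1)) → ((3*s ≠ 6 → ((3*s ≠ 6 → ((¬(3*s ≠ 6)) ∧ s + (1/3)*v ≤ -9)) ∧ ((¬(3*s ≠ 6)) → s + (1/3)*v ≤ -9))) ∧ ((¬(3*s ≠ 6)) → s + (1/3)*v ≤ -9)))
  WP_3: (p + s = 1 → ((p + s = 1 → ((p + s = 1 → ((¬(p + s = 1)) ∧ (3*s ≠ 6 → ((3*s ≠ 6 → ((¬(3*s ≠ 6)) ∧ s + (1/3)*v ≤ -9)) ∧ ((¬(3*s ≠ 6)) → s + (1/3)*v ≤ -9))) ∧ ((¬(3*s ≠ 6)) → s + (1/3)*v ≤ -9))) ∧ ((¬(p + s = 1)) → ((3*s ≠ 6 → ((3*s ≠ 6 → ((¬(3*s ≠ 6)) ∧ s + (1/3)*v ≤ -9)) ∧ ((¬(3*s ≠ 6)) → s + (1/3)*v ≤ -9))) ∧ ((¬(3*s ≠ 6)) → s + (1/3)*v ≤ -9))))) ∧ ((¬(p + s = 1)) → ((3*s ≠ 6 → ((3*s ≠ 6 → ((¬(3*s ≠ 6)) ∧ s + (1/3)*v ≤ -9)) ∧ ((¬(3*s ≠ 6)) → s + (1/3)*v ≤ -9))) ∧ ((¬(3*s ≠ 6)) → s + (1/3)*v ≤ -9))))) ∧ ((¬(p + s = 1)) → ((3*s ≠ 6 → ((3*s ≠ 6 → ((¬(3*s ≠ 6)) ∧ s + (1/3)*v ≤ -9)) ∧ ((¬(3*s ≠ 6)) → s + (1/3)*v ≤ -9))) ∧ ((¬(3*s ≠ 6)) → s + (1/3)*v ≤ -9)))
So before the loop: (p + s = 1 → ((p + s = 1 → ((p + s = 1 → ((¬(p + s = 1)) ∧ (3*s ≠ 6 → ((3*s ≠ 6 → ((¬(3*s ≠ 6)) ∧ s + (1/3)*v ≤ -9)) ∧ ((¬(3*s ≠ 6)) → s + (1/3)*v ≤ -9))) ∧ ((¬(3*s ≠ 6)) → s + (1/3)*v ≤ -9))) ∧ ((¬(p + s = 1)) → ((3*s ≠ 6 → ((3*s ≠ 6 → ((¬(3*s ≠ 6)) ∧ s + (1/3)*v ≤ -9)) ∧ ((¬(3*s ≠ 6)) → s + (1/3)*v ≤ -9))) ∧ ((¬(3*s ≠ 6)) → s + (1/3)*v ≤ -9))))) ∧ ((¬(p + s = 1)) → ((3*s ≠ 6 → ((3*s ≠ 6 → ((¬(3*s ≠ 6)) ∧ s + (1/3)*v ≤ -9)) ∧ ((¬(3*s ≠ 6)) → s + (1/3)*v ≤ -9))) ∧ ((¬(3*s ≠ 6)) → s + (1/3)*v ≤ -9))))) ∧ ((¬(p + s = 1)) → ((3*s ≠ 6 → ((3*s ≠ 6 → ((¬(3*s ≠ 6)) ∧ s + (1/3)*v ≤ -9)) ∧ ((¬(3*s ≠ 6)) → s + (1/3)*v ≤ -9))) ∧ ((¬(3*s ≠ 6)) → s + (1/3)*v ≤ -9)))
Answer: WP = (p + s = 1 → ((p + s = 1 → ((p + s = 1 → ((¬(p + s = 1)) ∧ (3*s ≠ 6 → ((3*s ≠ 6 → ((¬(3*s ≠ 6)) ∧ s + (1/3)*v ≤ -9)) ∧ ((¬(3*s ≠ 6)) → s + (1/3)*v ≤ -9))) ∧ ((¬(3*s ≠ 6)) → s + (1/3)*v ≤ -9))) ∧ ((¬(p + s = 1)) → ((3*s ≠ 6 → ((3*s ≠ 6 → ((¬(3*s ≠ 6)) ∧ s + (1/3)*v ≤ -9)) ∧ ((¬(3*s ≠ 6)) → s + (1/3)*v ≤ -9))) ∧ ((¬(3*s ≠ 6)) → s + (1/3)*v ≤ -9))))) ∧ ((¬(p + s = 1)) → ((3*s ≠ 6 → ((3*s ≠ 6 → ((¬(3*s ≠ 6)) ∧ s + (1/3)*v ≤ -9)) ∧ ((¬(3*s ≠ 6)) → s + (1/3)*v ≤ -9))) ∧ ((¬(3*s ≠ 6)) → s + (1/3)*v ≤ -9))))) ∧ ((¬(p + s = 1)) → ((3*s ≠ 6 → ((3*s ≠ 6 → ((¬(3*s ≠ 6)) ∧ s + (1/3)*v ≤ -9)) ∧ ((¬(3*s ≠ 6)) → s + (1/3)*v ≤ -9))) ∧ ((¬(3*s ≠ 6)) → s + (1/3)*v ≤ -9)))


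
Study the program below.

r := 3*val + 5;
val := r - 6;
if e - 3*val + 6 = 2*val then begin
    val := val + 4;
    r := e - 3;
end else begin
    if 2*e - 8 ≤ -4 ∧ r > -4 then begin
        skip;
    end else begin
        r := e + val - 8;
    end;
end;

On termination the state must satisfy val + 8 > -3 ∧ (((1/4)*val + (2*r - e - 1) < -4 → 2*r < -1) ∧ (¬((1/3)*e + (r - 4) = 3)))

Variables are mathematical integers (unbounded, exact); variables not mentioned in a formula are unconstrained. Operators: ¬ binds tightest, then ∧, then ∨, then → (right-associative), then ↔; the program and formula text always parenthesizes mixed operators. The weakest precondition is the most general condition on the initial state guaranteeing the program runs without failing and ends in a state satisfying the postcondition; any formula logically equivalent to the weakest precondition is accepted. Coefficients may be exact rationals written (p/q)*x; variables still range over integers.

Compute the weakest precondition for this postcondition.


Working backward. After the program, the postcondition val + 8 > -3 ∧ (((1/4)*val + (2*r - e - 1) < -4 → 2*r < -1) ∧ (¬((1/3)*e + (r - 4) = 3))) must hold; in canonical form it is val > -11 ∧ (2*r + (1/4)*val < e - 3 → 2*r < -1) ∧ (¬((1/3)*e + r = 7)).
Then branch requires val > -15 ∧ (e + (1/4)*val < 2 → 2*e < 5) ∧ (¬((4/3)*e = 10)); else branch requires ((2*e ≤ 4 ∧ r > -4) → (val > -11 ∧ (2*r + (1/4)*val < e - 3 → 2*r < -1) ∧ (¬((1/3)*e + r = 7)))) ∧ ((¬(2*e ≤ 4 ∧ r > -4)) → (val > -11 ∧ (e + (9/4)*val < 13 → 2*e + 2*val < 15) ∧ (¬((4/3)*e + val = 15)))).
Before the if: (e = 5*val - 6 → (val > -15 ∧ (e + (1/4)*val < 2 → 2*e < 5) ∧ (¬((4/3)*e = 10)))) ∧ ((¬(e = 5*val - 6)) → (((2*e ≤ 4 ∧ r > -4) → (val > -11 ∧ (2*r + (1/4)*val < e - 3 → 2*r < -1) ∧ (¬((1/3)*e + r = 7)))) ∧ ((¬(2*e ≤ 4 ∧ r > -4)) → (val > -11 ∧ (e + (9/4)*val < 13 → 2*e + 2*val < 15) ∧ (¬((4/3)*e + val = 15))))))
Before val := r - 6: (e = 5*r - 36 → (r > -9 ∧ (e + (1/4)*r < 7/2 → 2*e < 5) ∧ (¬((4/3)*e = 10)))) ∧ ((¬(e = 5*r - 36)) → (((2*e ≤ 4 ∧ r > -4) → (r > -5 ∧ ((9/4)*r < e - 3/2 → 2*r < -1) ∧ (¬((1/3)*e + r = 7)))) ∧ ((¬(2*e ≤ 4 ∧ r > -4)) → (r > -5 ∧ (e + (9/4)*r < 53/2 → 2*e + 2*r < 27) ∧ (¬((4/3)*e + r = 21))))))
Before r := 3*val + 5: (e = 15*val - 11 → (3*val > -14 ∧ (e + (3/4)*val < 9/4 → 2*e < 5) ∧ (¬((4/3)*e = 10)))) ∧ ((¬(e = 15*val - 11)) → (((2*e ≤ 4 ∧ 3*val > -9) → (3*val > -10 ∧ ((27/4)*val < e - 51/4 → 6*val < -11) ∧ (¬((1/3)*e + 3*val = 2)))) ∧ ((¬(2*e ≤ 4 ∧ 3*val > -9)) → (3*val > -10 ∧ (e + (27/4)*val < 61/4 → 2*e + 6*val < 17) ∧ (¬((4/3)*e + 3*val = 16))))))
Answer: WP = (e = 15*val - 11 → (3*val > -14 ∧ (e + (3/4)*val < 9/4 → 2*e < 5) ∧ (¬((4/3)*e = 10)))) ∧ ((¬(e = 15*val - 11)) → (((2*e ≤ 4 ∧ 3*val > -9) → (3*val > -10 ∧ ((27/4)*val < e - 51/4 → 6*val < -11) ∧ (¬((1/3)*e + 3*val = 2)))) ∧ ((¬(2*e ≤ 4 ∧ 3*val > -9)) → (3*val > -10 ∧ (e + (27/4)*val < 61/4 → 2*e + 6*val < 17) ∧ (¬((4/3)*e + 3*val = 16))))))


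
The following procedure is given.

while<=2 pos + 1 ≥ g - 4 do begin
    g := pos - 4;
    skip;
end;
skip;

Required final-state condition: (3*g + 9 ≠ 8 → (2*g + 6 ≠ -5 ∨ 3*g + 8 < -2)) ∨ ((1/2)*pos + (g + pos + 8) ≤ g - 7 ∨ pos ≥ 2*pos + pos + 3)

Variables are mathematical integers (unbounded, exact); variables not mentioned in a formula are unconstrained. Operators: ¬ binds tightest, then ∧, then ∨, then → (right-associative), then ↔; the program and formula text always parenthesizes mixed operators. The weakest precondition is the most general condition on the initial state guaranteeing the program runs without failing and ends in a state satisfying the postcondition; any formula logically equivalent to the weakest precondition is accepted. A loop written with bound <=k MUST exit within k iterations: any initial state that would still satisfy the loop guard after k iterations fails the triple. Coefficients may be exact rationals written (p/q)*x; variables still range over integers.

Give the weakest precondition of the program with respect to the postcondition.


Working backward. After the program, the postcondition (3*g + 9 ≠ 8 → (2*g + 6 ≠ -5 ∨ 3*g + 8 < -2)) ∨ ((1/2)*pos + (g + pos + 8) ≤ g - 7 ∨ pos ≥ 2*pos + pos + 3) must hold; in canonical form it is (3*g ≠ -1 → (2*g ≠ -11 ∨ 3*g < -10)) ∨ (3/2)*pos ≤ -15 ∨ 2*pos ≤ -3.
Before skip: (3*g ≠ -1 → (2*g ≠ -11 ∨ 3*g < -10)) ∨ (3/2)*pos ≤ -15 ∨ 2*pos ≤ -3
Before the loop (bound <=2), unroll the exhaustion recursion (WP_0 = exit-now case; WP_j = one more guarded iteration, up to j = 2):
  WP_0: (¬(pos ≥ g - 5)) ∧ ((3*g ≠ -1 → (2*g ≠ -11 ∨ 3*g < -10)) ∨ (3/2)*pos ≤ -15 ∨ 2*pos ≤ -3)
  WP_1: (¬(pos ≥ g - 5)) ∧ ((¬(pos ≥ g - 5)) → ((3*g ≠ -1 → (2*g ≠ -11 ∨ 3*g < -10)) ∨ (3/2)*pos ≤ -15 ∨ 2*pos ≤ -3))
  WP_2: (¬(pos ≥ g - 5)) ∧ ((¬(pos ≥ g - 5)) → ((3*g ≠ -1 → (2*g ≠ -11 ∨ 3*g < -10)) ∨ (3/2)*pos ≤ -15 ∨ 2*pos ≤ -3))
So before the loop: (¬(pos ≥ g - 5)) ∧ ((¬(pos ≥ g - 5)) → ((3*g ≠ -1 → (2*g ≠ -11 ∨ 3*g < -10)) ∨ (3/2)*pos ≤ -15 ∨ 2*pos ≤ -3))
Answer: WP = (¬(pos ≥ g - 5)) ∧ ((¬(pos ≥ g - 5)) → ((3*g ≠ -1 → (2*g ≠ -11 ∨ 3*g < -10)) ∨ (3/2)*pos ≤ -15 ∨ 2*pos ≤ -3))


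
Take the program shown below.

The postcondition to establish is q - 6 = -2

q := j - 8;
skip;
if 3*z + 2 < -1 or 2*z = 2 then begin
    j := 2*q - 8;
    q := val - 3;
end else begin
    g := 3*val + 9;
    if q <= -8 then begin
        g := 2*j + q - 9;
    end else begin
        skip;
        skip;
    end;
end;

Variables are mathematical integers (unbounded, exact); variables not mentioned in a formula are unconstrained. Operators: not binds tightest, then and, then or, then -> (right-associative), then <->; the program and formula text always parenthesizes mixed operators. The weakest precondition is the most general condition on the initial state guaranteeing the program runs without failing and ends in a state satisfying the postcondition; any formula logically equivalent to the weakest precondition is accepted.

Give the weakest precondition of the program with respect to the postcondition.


Working backward. After the program, the postcondition q - 6 = -2 must hold; in canonical form it is q = 4.
Then branch requires val = 7; else branch requires (q <= -8 -> q = 4) and ((not (q <= -8)) -> q = 4).
Before the if: ((3*z < -3 or 2*z = 2) -> val = 7) and ((not (3*z < -3 or 2*z = 2)) -> ((q <= -8 -> q = 4) and ((not (q <= -8)) -> q = 4)))
Before skip: ((3*z < -3 or 2*z = 2) -> val = 7) and ((not (3*z < -3 or 2*z = 2)) -> ((q <= -8 -> q = 4) and ((not (q <= -8)) -> q = 4)))
Before q := j - 8: ((3*z < -3 or 2*z = 2) -> val = 7) and ((not (3*z < -3 or 2*z = 2)) -> ((j <= 0 -> j = 12) and ((not (j <= 0)) -> j = 12)))
Answer: WP = ((3*z < -3 or 2*z = 2) -> val = 7) and ((not (3*z < -3 or 2*z = 2)) -> ((j <= 0 -> j = 12) and ((not (j <= 0)) -> j = 12)))


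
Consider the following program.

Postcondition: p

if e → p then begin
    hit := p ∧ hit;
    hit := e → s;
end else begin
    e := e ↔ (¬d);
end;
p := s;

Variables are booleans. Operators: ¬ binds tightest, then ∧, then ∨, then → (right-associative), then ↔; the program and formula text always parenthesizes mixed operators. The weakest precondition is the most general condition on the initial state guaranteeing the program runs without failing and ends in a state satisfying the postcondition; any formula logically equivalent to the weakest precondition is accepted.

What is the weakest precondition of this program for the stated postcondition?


Working backward. After the program, p must hold.
Before p := s: s
Then branch requires s; else branch requires s.
Before the if: ((e → p) → s) ∧ ((¬(e → p)) → s)
Answer: WP = ((e → p) → s) ∧ ((¬(e → p)) → s)


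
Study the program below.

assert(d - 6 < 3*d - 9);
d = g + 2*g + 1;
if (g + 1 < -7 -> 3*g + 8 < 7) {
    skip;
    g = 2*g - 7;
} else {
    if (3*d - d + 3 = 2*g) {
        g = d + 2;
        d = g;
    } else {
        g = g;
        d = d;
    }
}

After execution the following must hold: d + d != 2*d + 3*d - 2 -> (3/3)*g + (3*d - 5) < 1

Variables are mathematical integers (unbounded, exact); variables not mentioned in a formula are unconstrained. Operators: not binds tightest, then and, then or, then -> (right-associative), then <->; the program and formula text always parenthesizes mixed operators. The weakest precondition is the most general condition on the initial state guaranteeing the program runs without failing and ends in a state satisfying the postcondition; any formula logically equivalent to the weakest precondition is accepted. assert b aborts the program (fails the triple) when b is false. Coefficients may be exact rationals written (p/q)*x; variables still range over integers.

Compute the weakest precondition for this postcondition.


Working backward. After the program, the postcondition d + d != 2*d + 3*d - 2 -> (3/3)*g + (3*d - 5) < 1 must hold; in canonical form it is 3*d != 2 -> 3*d + g < 6.
Then branch requires 3*d != 2 -> 3*d + 2*g < 13; else branch requires (2*d = 2*g - 3 -> (3*d != -4 -> 4*d < -2)) and ((not (2*d = 2*g - 3)) -> (3*d != 2 -> 3*d + g < 6)).
Before the if: ((g < -8 -> 3*g < -1) -> (3*d != 2 -> 3*d + 2*g < 13)) and ((not (g < -8 -> 3*g < -1)) -> ((2*d = 2*g - 3 -> (3*d != -4 -> 4*d < -2)) and ((not (2*d = 2*g - 3)) -> (3*d != 2 -> 3*d + g < 6))))
Before d := g + 2*g + 1: ((g < -8 -> 3*g < -1) -> (9*g != -1 -> 11*g < 10)) and ((not (g < -8 -> 3*g < -1)) -> ((4*g = -5 -> (9*g != -7 -> 12*g < -6)) and ((not (4*g = -5)) -> (9*g != -1 -> 10*g < 3))))
Before assert d - 6 < 3*d - 9: 2*d > 3 and ((g < -8 -> 3*g < -1) -> (9*g != -1 -> 11*g < 10)) and ((not (g < -8 -> 3*g < -1)) -> ((4*g = -5 -> (9*g != -7 -> 12*g < -6)) and ((not (4*g = -5)) -> (9*g != -1 -> 10*g < 3))))
Answer: WP = 2*d > 3 and ((g < -8 -> 3*g < -1) -> (9*g != -1 -> 11*g < 10)) and ((not (g < -8 -> 3*g < -1)) -> ((4*g = -5 -> (9*g != -7 -> 12*g < -6)) and ((not (4*g = -5)) -> (9*g != -1 -> 10*g < 3))))


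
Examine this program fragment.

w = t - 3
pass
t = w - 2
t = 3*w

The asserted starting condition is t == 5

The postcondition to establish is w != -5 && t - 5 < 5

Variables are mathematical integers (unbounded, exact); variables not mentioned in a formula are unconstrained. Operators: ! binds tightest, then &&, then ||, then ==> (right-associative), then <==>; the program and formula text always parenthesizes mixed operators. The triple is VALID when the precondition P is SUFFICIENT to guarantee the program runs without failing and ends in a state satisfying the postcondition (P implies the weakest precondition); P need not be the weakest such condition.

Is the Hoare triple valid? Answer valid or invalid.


Working backward. After the program, the postcondition w != -5 && t - 5 < 5 must hold; in canonical form it is w != -5 && t < 10.
Before t := 3*w: w != -5 && 3*w < 10
Before t := w - 2: w != -5 && 3*w < 10
Before skip: w != -5 && 3*w < 10
Before w := t - 3: t != -2 && 3*t < 19
The weakest precondition is t != -2 && 3*t < 19.
Check whether t == 5 implies it.
Every state satisfying the precondition satisfies the weakest precondition: the implication holds.
Answer: valid


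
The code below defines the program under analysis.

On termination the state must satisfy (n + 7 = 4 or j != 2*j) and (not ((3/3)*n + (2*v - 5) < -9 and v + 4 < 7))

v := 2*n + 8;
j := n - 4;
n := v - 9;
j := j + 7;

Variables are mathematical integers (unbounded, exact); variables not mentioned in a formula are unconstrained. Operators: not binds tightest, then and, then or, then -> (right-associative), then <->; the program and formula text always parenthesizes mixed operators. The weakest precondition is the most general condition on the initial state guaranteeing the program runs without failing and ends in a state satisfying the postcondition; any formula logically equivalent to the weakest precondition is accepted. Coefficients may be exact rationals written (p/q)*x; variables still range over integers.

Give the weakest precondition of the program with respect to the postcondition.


Working backward. After the program, the postcondition (n + 7 = 4 or j != 2*j) and (not ((3/3)*n + (2*v - 5) < -9 and v + 4 < 7)) must hold; in canonical form it is (n = -3 or j != 0) and (not (n + 2*v < -4 and v < 3)).
Before j := j + 7: (n = -3 or j != -7) and (not (n + 2*v < -4 and v < 3))
Before n := v - 9: (v = 6 or j != -7) and (not (3*v < 5 and v < 3))
Before j := n - 4: (v = 6 or n != -3) and (not (3*v < 5 and v < 3))
Before v := 2*n + 8: (2*n = -2 or n != -3) and (not (6*n < -19 and 2*n < -5))
Answer: WP = (2*n = -2 or n != -3) and (not (6*n < -19 and 2*n < -5))


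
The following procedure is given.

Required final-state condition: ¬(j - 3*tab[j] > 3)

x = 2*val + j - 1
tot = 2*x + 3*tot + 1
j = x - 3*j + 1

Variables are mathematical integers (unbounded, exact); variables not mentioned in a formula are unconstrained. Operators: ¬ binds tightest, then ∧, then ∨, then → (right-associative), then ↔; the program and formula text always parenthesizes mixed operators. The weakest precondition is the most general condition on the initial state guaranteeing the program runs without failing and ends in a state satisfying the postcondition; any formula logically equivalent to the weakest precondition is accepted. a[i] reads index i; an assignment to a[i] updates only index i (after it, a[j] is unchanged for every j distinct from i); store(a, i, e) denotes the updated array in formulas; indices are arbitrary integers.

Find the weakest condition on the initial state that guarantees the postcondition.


Working backward. After the program, the postcondition ¬(j - 3*tab[j] > 3) must hold; in canonical form it is ¬(j > 3*tab[j] + 3).
Before j := x - 3*j + 1: ¬(x > 3*tab[-3*j + x + 1] + 3*j + 2)
Before tot := 2*x + 3*tot + 1: ¬(x > 3*tab[-3*j + x + 1] + 3*j + 2)
Before x := 2*val + j - 1: ¬(2*val > 3*tab[-2*j + 2*val] + 2*j + 3)
Answer: WP = ¬(2*val > 3*tab[-2*j + 2*val] + 2*j + 3)


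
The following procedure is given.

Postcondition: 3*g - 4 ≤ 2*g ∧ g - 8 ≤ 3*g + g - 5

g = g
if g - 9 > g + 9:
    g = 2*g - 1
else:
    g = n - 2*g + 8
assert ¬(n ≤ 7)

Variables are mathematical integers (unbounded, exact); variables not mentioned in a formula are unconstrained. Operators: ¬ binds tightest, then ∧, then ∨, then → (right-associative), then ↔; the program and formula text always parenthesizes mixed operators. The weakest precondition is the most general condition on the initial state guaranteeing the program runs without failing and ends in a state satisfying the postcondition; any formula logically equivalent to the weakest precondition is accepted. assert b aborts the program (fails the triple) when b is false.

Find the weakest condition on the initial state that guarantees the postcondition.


Working backward. After the program, the postcondition 3*g - 4 ≤ 2*g ∧ g - 8 ≤ 3*g + g - 5 must hold; in canonical form it is g ≤ 4 ∧ 3*g ≥ -3.
Before assert ¬(n ≤ 7): (¬(n ≤ 7)) ∧ g ≤ 4 ∧ 3*g ≥ -3
Then branch requires (¬(n ≤ 7)) ∧ 2*g ≤ 5 ∧ 6*g ≥ 0; else branch requires (¬(n ≤ 7)) ∧ n ≤ 2*g - 4 ∧ 3*n ≥ 6*g - 27.
Before the if: (¬(n ≤ 7)) ∧ n ≤ 2*g - 4 ∧ 3*n ≥ 6*g - 27
Before g := g: (¬(n ≤ 7)) ∧ n ≤ 2*g - 4 ∧ 3*n ≥ 6*g - 27
Answer: WP = (¬(n ≤ 7)) ∧ n ≤ 2*g - 4 ∧ 3*n ≥ 6*g - 27


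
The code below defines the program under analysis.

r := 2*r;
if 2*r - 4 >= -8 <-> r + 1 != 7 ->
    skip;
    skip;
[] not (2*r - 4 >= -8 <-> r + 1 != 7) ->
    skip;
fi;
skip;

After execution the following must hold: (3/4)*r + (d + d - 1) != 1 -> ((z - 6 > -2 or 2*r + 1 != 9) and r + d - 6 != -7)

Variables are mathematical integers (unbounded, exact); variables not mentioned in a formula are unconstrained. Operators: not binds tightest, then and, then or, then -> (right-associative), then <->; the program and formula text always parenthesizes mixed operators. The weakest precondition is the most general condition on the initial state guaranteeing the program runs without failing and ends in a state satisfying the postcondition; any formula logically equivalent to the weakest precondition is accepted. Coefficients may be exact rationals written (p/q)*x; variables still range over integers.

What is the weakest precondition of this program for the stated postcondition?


Working backward. After the program, the postcondition (3/4)*r + (d + d - 1) != 1 -> ((z - 6 > -2 or 2*r + 1 != 9) and r + d - 6 != -7) must hold; in canonical form it is 2*d + (3/4)*r != 2 -> ((z > 4 or 2*r != 8) and d + r != -1).
Before skip: 2*d + (3/4)*r != 2 -> ((z > 4 or 2*r != 8) and d + r != -1)
Then branch requires 2*d + (3/4)*r != 2 -> ((z > 4 or 2*r != 8) and d + r != -1); else branch requires 2*d + (3/4)*r != 2 -> ((z > 4 or 2*r != 8) and d + r != -1).
Before the if: ((2*r >= -4 <-> r != 6) -> (2*d + (3/4)*r != 2 -> ((z > 4 or 2*r != 8) and d + r != -1))) and ((not (2*r >= -4 <-> r != 6)) -> (2*d + (3/4)*r != 2 -> ((z > 4 or 2*r != 8) and d + r != -1)))
Before r := 2*r: ((4*r >= -4 <-> 2*r != 6) -> (2*d + (3/2)*r != 2 -> ((z > 4 or 4*r != 8) and d + 2*r != -1))) and ((not (4*r >= -4 <-> 2*r != 6)) -> (2*d + (3/2)*r != 2 -> ((z > 4 or 4*r != 8) and d + 2*r != -1)))
Answer: WP = ((4*r >= -4 <-> 2*r != 6) -> (2*d + (3/2)*r != 2 -> ((z > 4 or 4*r != 8) and d + 2*r != -1))) and ((not (4*r >= -4 <-> 2*r != 6)) -> (2*d + (3/2)*r != 2 -> ((z > 4 or 4*r != 8) and d + 2*r != -1)))


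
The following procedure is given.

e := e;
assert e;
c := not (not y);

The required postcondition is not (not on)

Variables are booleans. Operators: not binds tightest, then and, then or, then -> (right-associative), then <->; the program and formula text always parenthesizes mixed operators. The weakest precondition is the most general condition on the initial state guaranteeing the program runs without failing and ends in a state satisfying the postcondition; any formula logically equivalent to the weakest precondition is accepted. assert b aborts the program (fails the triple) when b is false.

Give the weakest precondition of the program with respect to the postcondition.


Working backward. After the program, the postcondition not (not on) must hold; in canonical form it is on.
Before c := not (not y): on
Before assert e: e and on
Before e := e: e and on
Answer: WP = e and on


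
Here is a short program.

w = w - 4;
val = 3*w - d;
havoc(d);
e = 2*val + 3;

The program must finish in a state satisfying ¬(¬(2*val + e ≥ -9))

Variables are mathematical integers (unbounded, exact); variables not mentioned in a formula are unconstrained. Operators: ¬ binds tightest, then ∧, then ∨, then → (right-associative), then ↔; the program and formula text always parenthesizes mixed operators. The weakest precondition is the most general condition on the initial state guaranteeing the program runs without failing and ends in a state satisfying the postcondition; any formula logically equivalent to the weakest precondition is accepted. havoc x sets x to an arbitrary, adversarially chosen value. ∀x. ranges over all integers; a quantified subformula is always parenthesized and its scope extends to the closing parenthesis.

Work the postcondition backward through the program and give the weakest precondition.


Working backward. After the program, the postcondition ¬(¬(2*val + e ≥ -9)) must hold; in canonical form it is e + 2*val ≥ -9.
Before e := 2*val + 3: 4*val ≥ -12
Before havoc d: 4*val ≥ -12
Before val := 3*w - d: 12*w ≥ 4*d - 12
Before w := w - 4: 12*w ≥ 4*d + 36
Answer: WP = 12*w ≥ 4*d + 36


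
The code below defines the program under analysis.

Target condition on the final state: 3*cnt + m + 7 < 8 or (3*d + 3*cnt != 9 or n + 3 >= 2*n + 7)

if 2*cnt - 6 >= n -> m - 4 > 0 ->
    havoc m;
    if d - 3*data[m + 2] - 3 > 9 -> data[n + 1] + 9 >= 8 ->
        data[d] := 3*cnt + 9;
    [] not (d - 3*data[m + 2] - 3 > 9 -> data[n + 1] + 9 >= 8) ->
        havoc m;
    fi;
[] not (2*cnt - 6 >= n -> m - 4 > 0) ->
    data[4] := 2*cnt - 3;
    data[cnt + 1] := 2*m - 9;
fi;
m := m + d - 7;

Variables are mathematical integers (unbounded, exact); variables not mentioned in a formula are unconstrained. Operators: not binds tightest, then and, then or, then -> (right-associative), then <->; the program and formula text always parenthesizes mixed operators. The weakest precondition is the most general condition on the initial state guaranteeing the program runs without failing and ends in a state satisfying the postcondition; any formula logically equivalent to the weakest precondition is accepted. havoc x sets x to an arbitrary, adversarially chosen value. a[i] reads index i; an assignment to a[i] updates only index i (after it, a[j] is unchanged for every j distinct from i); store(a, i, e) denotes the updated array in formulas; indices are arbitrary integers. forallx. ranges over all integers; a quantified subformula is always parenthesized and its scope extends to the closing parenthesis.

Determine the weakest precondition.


Working backward. After the program, the postcondition 3*cnt + m + 7 < 8 or (3*d + 3*cnt != 9 or n + 3 >= 2*n + 7) must hold; in canonical form it is 3*cnt + m < 1 or 3*cnt + 3*d != 9 or n <= -4.
Before m := m + d - 7: 3*cnt + d + m < 8 or 3*cnt + 3*d != 9 or n <= -4
Then branch requires forall m_2. (((d > 3*data[m_2 + 2] + 12 -> data[n + 1] >= -1) -> (3*cnt + d + m_2 < 8 or 3*cnt + 3*d != 9 or n <= -4)) and ((not (d > 3*data[m_2 + 2] + 12 -> data[n + 1] >= -1)) -> (forall m_1. (3*cnt + d + m_1 < 8 or 3*cnt + 3*d != 9 or n <= -4)))); else branch requires 3*cnt + d + m < 8 or 3*cnt + 3*d != 9 or n <= -4.
Before the if: ((2*cnt >= n + 6 -> m > 4) -> (forall m_2. (((d > 3*data[m_2 + 2] + 12 -> data[n + 1] >= -1) -> (3*cnt + d + m_2 < 8 or 3*cnt + 3*d != 9 or n <= -4)) and ((not (d > 3*data[m_2 + 2] + 12 -> data[n + 1] >= -1)) -> (forall m_1. (3*cnt + d + m_1 < 8 or 3*cnt + 3*d != 9 or n <= -4)))))) and ((not (2*cnt >= n + 6 -> m > 4)) -> (3*cnt + d + m < 8 or 3*cnt + 3*d != 9 or n <= -4))
Answer: WP = ((2*cnt >= n + 6 -> m > 4) -> (forall m_2. (((d > 3*data[m_2 + 2] + 12 -> data[n + 1] >= -1) -> (3*cnt + d + m_2 < 8 or 3*cnt + 3*d != 9 or n <= -4)) and ((not (d > 3*data[m_2 + 2] + 12 -> data[n + 1] >= -1)) -> (forall m_1. (3*cnt + d + m_1 < 8 or 3*cnt + 3*d != 9 or n <= -4)))))) and ((not (2*cnt >= n + 6 -> m > 4)) -> (3*cnt + d + m < 8 or 3*cnt + 3*d != 9 or n <= -4))


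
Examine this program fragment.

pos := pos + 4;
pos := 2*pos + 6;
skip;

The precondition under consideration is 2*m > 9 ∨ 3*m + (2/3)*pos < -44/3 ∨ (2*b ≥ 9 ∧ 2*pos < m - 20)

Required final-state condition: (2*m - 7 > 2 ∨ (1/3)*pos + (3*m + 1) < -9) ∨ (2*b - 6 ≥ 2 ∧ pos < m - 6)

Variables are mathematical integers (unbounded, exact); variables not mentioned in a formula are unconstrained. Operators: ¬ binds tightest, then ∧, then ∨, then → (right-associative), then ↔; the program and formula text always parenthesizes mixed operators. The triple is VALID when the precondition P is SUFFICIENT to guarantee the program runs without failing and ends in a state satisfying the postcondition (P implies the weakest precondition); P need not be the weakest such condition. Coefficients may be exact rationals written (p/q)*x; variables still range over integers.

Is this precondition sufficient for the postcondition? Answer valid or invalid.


Working backward. After the program, the postcondition (2*m - 7 > 2 ∨ (1/3)*pos + (3*m + 1) < -9) ∨ (2*b - 6 ≥ 2 ∧ pos < m - 6) must hold; in canonical form it is 2*m > 9 ∨ 3*m + (1/3)*pos < -10 ∨ (2*b ≥ 8 ∧ pos < m - 6).
Before skip: 2*m > 9 ∨ 3*m + (1/3)*pos < -10 ∨ (2*b ≥ 8 ∧ pos < m - 6)
Before pos := 2*pos + 6: 2*m > 9 ∨ 3*m + (2/3)*pos < -12 ∨ (2*b ≥ 8 ∧ 2*pos < m - 12)
Before pos := pos + 4: 2*m > 9 ∨ 3*m + (2/3)*pos < -44/3 ∨ (2*b ≥ 8 ∧ 2*pos < m - 20)
The weakest precondition is 2*m > 9 ∨ 3*m + (2/3)*pos < -44/3 ∨ (2*b ≥ 8 ∧ 2*pos < m - 20).
Check whether 2*m > 9 ∨ 3*m + (2/3)*pos < -44/3 ∨ (2*b ≥ 9 ∧ 2*pos < m - 20) implies it.
Every state satisfying the precondition satisfies the weakest precondition: the implication holds.
Answer: valid


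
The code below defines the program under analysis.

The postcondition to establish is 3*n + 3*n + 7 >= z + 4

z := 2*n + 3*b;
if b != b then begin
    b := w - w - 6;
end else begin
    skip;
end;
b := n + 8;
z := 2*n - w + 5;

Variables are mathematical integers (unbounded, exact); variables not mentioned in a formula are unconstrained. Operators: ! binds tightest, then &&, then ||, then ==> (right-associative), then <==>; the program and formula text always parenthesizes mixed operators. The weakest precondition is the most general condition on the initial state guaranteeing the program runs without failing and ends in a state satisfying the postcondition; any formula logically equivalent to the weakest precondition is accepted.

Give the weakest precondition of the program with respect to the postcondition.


Working backward. After the program, the postcondition 3*n + 3*n + 7 >= z + 4 must hold; in canonical form it is 6*n >= z - 3.
Before z := 2*n - w + 5: 4*n + w >= 2
Before b := n + 8: 4*n + w >= 2
Then branch requires 4*n + w >= 2; else branch requires 4*n + w >= 2.
Before the if: 4*n + w >= 2
Before z := 2*n + 3*b: 4*n + w >= 2
Answer: WP = 4*n + w >= 2


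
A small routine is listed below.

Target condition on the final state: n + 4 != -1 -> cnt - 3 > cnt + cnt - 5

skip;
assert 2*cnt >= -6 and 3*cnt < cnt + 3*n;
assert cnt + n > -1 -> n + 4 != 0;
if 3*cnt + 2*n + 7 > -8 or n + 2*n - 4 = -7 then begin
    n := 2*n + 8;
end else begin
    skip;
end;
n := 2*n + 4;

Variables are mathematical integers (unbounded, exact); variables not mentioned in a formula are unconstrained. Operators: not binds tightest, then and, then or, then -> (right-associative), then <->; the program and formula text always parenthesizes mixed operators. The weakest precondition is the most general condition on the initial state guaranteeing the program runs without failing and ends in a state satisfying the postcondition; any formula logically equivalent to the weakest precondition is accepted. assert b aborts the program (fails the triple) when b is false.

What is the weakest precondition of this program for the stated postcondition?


Working backward. After the program, the postcondition n + 4 != -1 -> cnt - 3 > cnt + cnt - 5 must hold; in canonical form it is n != -5 -> cnt < 2.
Before n := 2*n + 4: 2*n != -9 -> cnt < 2
Then branch requires 4*n != -25 -> cnt < 2; else branch requires 2*n != -9 -> cnt < 2.
Before the if: ((3*cnt + 2*n > -15 or 3*n = -3) -> (4*n != -25 -> cnt < 2)) and ((not (3*cnt + 2*n > -15 or 3*n = -3)) -> (2*n != -9 -> cnt < 2))
Before assert cnt + n > -1 -> n + 4 != 0: (cnt + n > -1 -> n != -4) and ((3*cnt + 2*n > -15 or 3*n = -3) -> (4*n != -25 -> cnt < 2)) and ((not (3*cnt + 2*n > -15 or 3*n = -3)) -> (2*n != -9 -> cnt < 2))
Before assert 2*cnt >= -6 and 3*cnt < cnt + 3*n: 2*cnt >= -6 and 2*cnt < 3*n and (cnt + n > -1 -> n != -4) and ((3*cnt + 2*n > -15 or 3*n = -3) -> (4*n != -25 -> cnt < 2)) and ((not (3*cnt + 2*n > -15 or 3*n = -3)) -> (2*n != -9 -> cnt < 2))
Before skip: 2*cnt >= -6 and 2*cnt < 3*n and (cnt + n > -1 -> n != -4) and ((3*cnt + 2*n > -15 or 3*n = -3) -> (4*n != -25 -> cnt < 2)) and ((not (3*cnt + 2*n > -15 or 3*n = -3)) -> (2*n != -9 -> cnt < 2))
Answer: WP = 2*cnt >= -6 and 2*cnt < 3*n and (cnt + n > -1 -> n != -4) and ((3*cnt + 2*n > -15 or 3*n = -3) -> (4*n != -25 -> cnt < 2)) and ((not (3*cnt + 2*n > -15 or 3*n = -3)) -> (2*n != -9 -> cnt < 2))


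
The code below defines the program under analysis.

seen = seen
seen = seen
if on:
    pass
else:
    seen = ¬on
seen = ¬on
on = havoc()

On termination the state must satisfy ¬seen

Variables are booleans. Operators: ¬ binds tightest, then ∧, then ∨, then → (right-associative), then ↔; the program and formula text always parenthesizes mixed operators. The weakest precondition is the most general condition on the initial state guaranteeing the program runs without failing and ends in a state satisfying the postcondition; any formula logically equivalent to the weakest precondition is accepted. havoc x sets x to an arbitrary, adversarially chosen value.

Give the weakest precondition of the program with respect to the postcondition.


Working backward. After the program, ¬seen must hold.
Before havoc on: ¬seen
Before seen := ¬on: on
Then branch requires on; else branch requires on.
Before the if: (¬on) → on
Before seen := seen: (¬on) → on
Before seen := seen: (¬on) → on
Answer: WP = (¬on) → on


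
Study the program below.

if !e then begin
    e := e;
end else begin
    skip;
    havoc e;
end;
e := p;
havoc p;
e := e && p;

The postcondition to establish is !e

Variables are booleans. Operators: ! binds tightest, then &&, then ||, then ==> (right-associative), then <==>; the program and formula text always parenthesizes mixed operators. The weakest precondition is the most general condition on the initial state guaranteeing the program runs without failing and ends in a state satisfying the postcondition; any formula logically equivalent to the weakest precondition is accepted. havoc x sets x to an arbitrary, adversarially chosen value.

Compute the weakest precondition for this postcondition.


Working backward. After the program, !e must hold.
Before e := e && p: !(e && p)
Before havoc p: !e
Before e := p: !p
Then branch requires !p; else branch requires !p.
Before the if: ((!e) ==> (!p)) && (e ==> (!p))
Answer: WP = ((!e) ==> (!p)) && (e ==> (!p))


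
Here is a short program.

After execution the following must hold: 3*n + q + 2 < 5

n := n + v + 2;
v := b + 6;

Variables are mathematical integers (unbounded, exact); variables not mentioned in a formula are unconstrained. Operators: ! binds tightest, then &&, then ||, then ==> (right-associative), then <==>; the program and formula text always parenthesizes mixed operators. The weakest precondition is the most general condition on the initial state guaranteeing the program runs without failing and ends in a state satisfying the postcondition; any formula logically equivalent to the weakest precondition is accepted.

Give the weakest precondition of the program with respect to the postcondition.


Working backward. After the program, the postcondition 3*n + q + 2 < 5 must hold; in canonical form it is 3*n + q < 3.
Before v := b + 6: 3*n + q < 3
Before n := n + v + 2: 3*n + q + 3*v < -3
Answer: WP = 3*n + q + 3*v < -3


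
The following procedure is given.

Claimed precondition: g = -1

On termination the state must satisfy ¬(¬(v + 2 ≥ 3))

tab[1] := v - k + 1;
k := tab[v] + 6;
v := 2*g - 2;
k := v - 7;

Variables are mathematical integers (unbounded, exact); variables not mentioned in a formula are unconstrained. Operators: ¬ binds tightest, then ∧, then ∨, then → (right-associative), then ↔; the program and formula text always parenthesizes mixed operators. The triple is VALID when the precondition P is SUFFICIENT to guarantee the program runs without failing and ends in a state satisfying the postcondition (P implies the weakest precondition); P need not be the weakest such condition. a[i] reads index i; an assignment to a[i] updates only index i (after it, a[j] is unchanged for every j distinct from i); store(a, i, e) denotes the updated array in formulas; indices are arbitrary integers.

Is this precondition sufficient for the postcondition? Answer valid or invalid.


Working backward. After the program, the postcondition ¬(¬(v + 2 ≥ 3)) must hold; in canonical form it is v ≥ 1.
Before k := v - 7: v ≥ 1
Before v := 2*g - 2: 2*g ≥ 3
Before k := tab[v] + 6: 2*g ≥ 3
Before tab[1] := v - k + 1: 2*g ≥ 3
The weakest precondition is 2*g ≥ 3.
Check whether g = -1 implies it.
Countermodel: at the initial state g = -1, the precondition holds but the weakest precondition fails.
Answer: invalid


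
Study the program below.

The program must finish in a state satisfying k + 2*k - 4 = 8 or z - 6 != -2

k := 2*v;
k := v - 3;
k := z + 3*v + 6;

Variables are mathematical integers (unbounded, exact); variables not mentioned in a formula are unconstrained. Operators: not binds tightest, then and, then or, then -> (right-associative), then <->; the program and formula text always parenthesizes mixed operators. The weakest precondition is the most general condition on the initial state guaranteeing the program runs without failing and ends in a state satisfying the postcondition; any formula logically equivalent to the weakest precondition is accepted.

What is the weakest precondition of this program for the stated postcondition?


Working backward. After the program, the postcondition k + 2*k - 4 = 8 or z - 6 != -2 must hold; in canonical form it is 3*k = 12 or z != 4.
Before k := z + 3*v + 6: 9*v + 3*z = -6 or z != 4
Before k := v - 3: 9*v + 3*z = -6 or z != 4
Before k := 2*v: 9*v + 3*z = -6 or z != 4
Answer: WP = 9*v + 3*z = -6 or z != 4


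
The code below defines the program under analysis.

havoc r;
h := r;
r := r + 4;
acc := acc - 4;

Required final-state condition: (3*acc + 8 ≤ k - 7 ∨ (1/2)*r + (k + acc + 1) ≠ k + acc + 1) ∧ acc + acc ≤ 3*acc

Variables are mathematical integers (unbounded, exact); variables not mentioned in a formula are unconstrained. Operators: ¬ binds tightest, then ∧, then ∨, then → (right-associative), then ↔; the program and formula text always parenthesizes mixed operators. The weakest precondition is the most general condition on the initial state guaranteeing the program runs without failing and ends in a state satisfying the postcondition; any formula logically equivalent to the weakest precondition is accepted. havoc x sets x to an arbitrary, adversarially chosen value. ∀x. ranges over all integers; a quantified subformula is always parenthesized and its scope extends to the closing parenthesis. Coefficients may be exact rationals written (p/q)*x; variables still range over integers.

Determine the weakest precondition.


Working backward. After the program, the postcondition (3*acc + 8 ≤ k - 7 ∨ (1/2)*r + (k + acc + 1) ≠ k + acc + 1) ∧ acc + acc ≤ 3*acc must hold; in canonical form it is (3*acc ≤ k - 15 ∨ (1/2)*r ≠ 0) ∧ acc ≥ 0.
Before acc := acc - 4: (3*acc ≤ k - 3 ∨ (1/2)*r ≠ 0) ∧ acc ≥ 4
Before r := r + 4: (3*acc ≤ k - 3 ∨ (1/2)*r ≠ -2) ∧ acc ≥ 4
Before h := r: (3*acc ≤ k - 3 ∨ (1/2)*r ≠ -2) ∧ acc ≥ 4
Before havoc r: ∀r_1. ((3*acc ≤ k - 3 ∨ (1/2)*r_1 ≠ -2) ∧ acc ≥ 4)
Answer: WP = ∀r_1. ((3*acc ≤ k - 3 ∨ (1/2)*r_1 ≠ -2) ∧ acc ≥ 4)
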